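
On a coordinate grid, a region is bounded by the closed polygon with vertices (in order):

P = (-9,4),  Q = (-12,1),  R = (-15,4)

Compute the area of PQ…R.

Apply the surveyor's formula: 2A = Σ (x_i·y_{i+1} − x_{i+1}·y_i), indices taken mod 3.
Σ = (39) + (-33) + (-24) = -18
Area = |Σ|/2 = 9.

9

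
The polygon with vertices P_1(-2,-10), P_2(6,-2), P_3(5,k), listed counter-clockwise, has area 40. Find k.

The doubled signed area Σ (x_i y_{i+1} − x_{i+1} y_i) is linear in k.
With k=0 it equals 24; the coefficient of k is 8 (from the two edges through P_3).
So 8·k + 24 = 2·40 = 80 ⇒ k = 7.

7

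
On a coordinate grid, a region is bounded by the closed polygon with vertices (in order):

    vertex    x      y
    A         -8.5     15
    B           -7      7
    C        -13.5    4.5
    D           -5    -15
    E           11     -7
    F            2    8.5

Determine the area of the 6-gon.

371.625

Apply the surveyor's formula: 2A = Σ (x_i·y_{i+1} − x_{i+1}·y_i), indices taken mod 6.
Σ = (45.5) + (63) + (225) + (200) + (107.5) + (102.25) = 743.25
Area = |Σ|/2 = 371.625.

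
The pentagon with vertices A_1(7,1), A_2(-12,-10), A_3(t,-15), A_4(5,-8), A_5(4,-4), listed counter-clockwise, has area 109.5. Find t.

-11

The doubled signed area Σ (x_i y_{i+1} − x_{i+1} y_i) is linear in t.
With t=0 it equals 241; the coefficient of t is 2 (from the two edges through A_3).
So 2·t + 241 = 2·109.5 = 219 ⇒ t = -11.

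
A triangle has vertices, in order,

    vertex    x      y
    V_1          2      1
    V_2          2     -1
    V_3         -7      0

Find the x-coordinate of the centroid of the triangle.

Apply the shoelace (surveyor's) formula. First the cross-terms c_i = x_i·y_{i+1} − x_{i+1}·y_i:
  -4, -7, -7  ⇒  2A = -18, A = -9.
Then Σ (x_i + x_{i+1})·c_i = 54, so x̄ = 54 / (6·(-9)) = -1.

-1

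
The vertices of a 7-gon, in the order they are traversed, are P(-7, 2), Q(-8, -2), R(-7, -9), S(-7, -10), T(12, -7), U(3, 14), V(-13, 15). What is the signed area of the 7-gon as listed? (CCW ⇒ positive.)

379.5

Cross-terms: 30, 58, 7, 169, 189, 227, 79  ⇒  Σ = 759
Signed area = Σ/2 = 379.5 (positive ⇒ counter-clockwise traversal).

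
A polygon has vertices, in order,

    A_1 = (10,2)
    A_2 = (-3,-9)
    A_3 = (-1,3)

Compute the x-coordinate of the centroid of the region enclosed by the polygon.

2

Apply Gauss's area formula. First the cross-terms c_i = x_i·y_{i+1} − x_{i+1}·y_i:
  -84, -18, -32  ⇒  2A = -134, A = -67.
Then Σ (x_i + x_{i+1})·c_i = -804, so x̄ = -804 / (6·(-67)) = 2.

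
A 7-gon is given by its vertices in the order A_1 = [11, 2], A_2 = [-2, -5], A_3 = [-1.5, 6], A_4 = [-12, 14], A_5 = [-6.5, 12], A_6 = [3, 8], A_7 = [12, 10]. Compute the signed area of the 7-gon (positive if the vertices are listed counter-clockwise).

-156.25

Apply the surveyor's formula: 2A = Σ (x_i·y_{i+1} − x_{i+1}·y_i), indices taken mod 7.
Cross-terms: -51, -19.5, 51, -53, -88, -66, -86  ⇒  Σ = -312.5
Signed area = Σ/2 = -156.25 (negative ⇒ clockwise traversal).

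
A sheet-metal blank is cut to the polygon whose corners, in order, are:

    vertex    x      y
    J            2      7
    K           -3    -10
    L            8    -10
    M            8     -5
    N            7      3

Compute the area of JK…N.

Apply the shoelace (surveyor's) formula: 2A = Σ (x_i·y_{i+1} − x_{i+1}·y_i), indices taken mod 5.
Σ = (1) + (110) + (40) + (59) + (43) = 253
Area = |Σ|/2 = 126.5.

126.5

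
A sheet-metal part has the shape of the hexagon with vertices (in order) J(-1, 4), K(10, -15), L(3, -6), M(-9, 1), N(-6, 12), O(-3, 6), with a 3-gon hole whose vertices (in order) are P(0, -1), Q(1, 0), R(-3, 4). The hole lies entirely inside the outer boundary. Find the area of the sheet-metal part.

95.5

Outer boundary:
Apply the shoelace formula: 2A = Σ (x_i·y_{i+1} − x_{i+1}·y_i), indices taken mod 6.
Cross-terms: -25, -15, -51, -102, 0, -6  ⇒  Σ = -199
Area = |Σ|/2 = 99.5.
Hole:
Apply the surveyor's formula: 2A = Σ (x_i·y_{i+1} − x_{i+1}·y_i), indices taken mod 3.
Cross-terms: 1, 4, 3  ⇒  Σ = 8
Area = |Σ|/2 = 4.
Net area = 99.5 − 4 = 95.5.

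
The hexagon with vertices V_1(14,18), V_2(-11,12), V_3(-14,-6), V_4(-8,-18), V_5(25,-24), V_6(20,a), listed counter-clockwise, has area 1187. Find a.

The doubled signed area Σ (x_i y_{i+1} − x_{i+1} y_i) is linear in a.
With a=0 it equals 2286; the coefficient of a is 11 (from the two edges through V_6).
So 11·a + 2286 = 2·1187 = 2374 ⇒ a = 8.

8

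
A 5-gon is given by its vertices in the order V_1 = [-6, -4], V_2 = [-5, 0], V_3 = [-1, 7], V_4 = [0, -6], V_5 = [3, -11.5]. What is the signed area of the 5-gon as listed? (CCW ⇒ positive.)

Cross-terms: -20, -35, 6, 18, -81  ⇒  Σ = -112
Signed area = Σ/2 = -56 (negative ⇒ clockwise traversal).

-56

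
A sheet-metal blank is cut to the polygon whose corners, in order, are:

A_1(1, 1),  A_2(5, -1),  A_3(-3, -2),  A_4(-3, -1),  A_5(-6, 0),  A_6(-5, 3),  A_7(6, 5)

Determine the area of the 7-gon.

Σ = (-6) + (-13) + (-3) + (-6) + (-18) + (-43) + (1) = -88
Area = |Σ|/2 = 44.

44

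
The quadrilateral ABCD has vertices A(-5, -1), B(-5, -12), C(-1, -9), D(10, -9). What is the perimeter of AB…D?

|AB| = √((0)² + (-11)²) = √121 = 11
|BC| = √((4)² + (3)²) = √25 = 5
|CD| = √((11)² + (0)²) = √121 = 11
|DA| = √((-15)² + (8)²) = √289 = 17
Perimeter = 11 + 5 + 11 + 17 = 44.

44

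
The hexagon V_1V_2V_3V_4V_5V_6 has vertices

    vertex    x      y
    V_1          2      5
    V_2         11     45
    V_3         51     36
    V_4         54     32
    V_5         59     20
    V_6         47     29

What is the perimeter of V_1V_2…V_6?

166

|V_1V_2| = √((9)² + (40)²) = √1681 = 41
|V_2V_3| = √((40)² + (-9)²) = √1681 = 41
|V_3V_4| = √((3)² + (-4)²) = √25 = 5
|V_4V_5| = √((5)² + (-12)²) = √169 = 13
|V_5V_6| = √((-12)² + (9)²) = √225 = 15
|V_6V_1| = √((-45)² + (-24)²) = √2601 = 51
Perimeter = 41 + 41 + 5 + 13 + 15 + 51 = 166.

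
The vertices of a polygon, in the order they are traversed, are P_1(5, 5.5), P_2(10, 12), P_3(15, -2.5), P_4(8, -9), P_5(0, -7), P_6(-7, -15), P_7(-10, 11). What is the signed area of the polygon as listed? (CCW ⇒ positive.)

-378.5

Apply Gauss's area formula: 2A = Σ (x_i·y_{i+1} − x_{i+1}·y_i), indices taken mod 7.
Cross-terms: 5, -205, -115, -56, -49, -227, -110  ⇒  Σ = -757
Signed area = Σ/2 = -378.5 (negative ⇒ clockwise traversal).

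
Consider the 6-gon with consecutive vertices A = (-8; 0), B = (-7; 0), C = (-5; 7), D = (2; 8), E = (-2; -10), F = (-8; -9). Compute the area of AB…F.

Apply the shoelace formula: 2A = Σ (x_i·y_{i+1} − x_{i+1}·y_i), indices taken mod 6.
A→B: (-8)(0) − (-7)(0) = 0
B→C: (-7)(7) − (-5)(0) = -49
C→D: (-5)(8) − (2)(7) = -54
D→E: (2)(-10) − (-2)(8) = -4
E→F: (-2)(-9) − (-8)(-10) = -62
F→A: (-8)(0) − (-8)(-9) = -72
Σ = -241
Area = |Σ|/2 = 120.5.

120.5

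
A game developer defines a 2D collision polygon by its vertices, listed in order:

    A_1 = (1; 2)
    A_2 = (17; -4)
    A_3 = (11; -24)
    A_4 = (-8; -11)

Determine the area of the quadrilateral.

Apply Gauss's area formula: 2A = Σ (x_i·y_{i+1} − x_{i+1}·y_i), indices taken mod 4.
A_1→A_2: (1)(-4) − (17)(2) = -38
A_2→A_3: (17)(-24) − (11)(-4) = -364
A_3→A_4: (11)(-11) − (-8)(-24) = -313
A_4→A_1: (-8)(2) − (1)(-11) = -5
Σ = -720
Area = |Σ|/2 = 360.

360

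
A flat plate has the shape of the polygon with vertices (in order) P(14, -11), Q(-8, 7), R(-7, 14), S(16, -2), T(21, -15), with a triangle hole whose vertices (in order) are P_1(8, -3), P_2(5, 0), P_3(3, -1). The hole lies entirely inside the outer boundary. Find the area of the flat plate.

Outer boundary:
Apply the shoelace formula: 2A = Σ (x_i·y_{i+1} − x_{i+1}·y_i), indices taken mod 5.
Σ = (10) + (-63) + (-210) + (-198) + (-21) = -482
Area = |Σ|/2 = 241.
Hole:
Apply the surveyor's formula: 2A = Σ (x_i·y_{i+1} − x_{i+1}·y_i), indices taken mod 3.
P_1→P_2: (8)(0) − (5)(-3) = 15
P_2→P_3: (5)(-1) − (3)(0) = -5
P_3→P_1: (3)(-3) − (8)(-1) = -1
Σ = 9
Area = |Σ|/2 = 4.5.
Net area = 241 − 4.5 = 236.5.

236.5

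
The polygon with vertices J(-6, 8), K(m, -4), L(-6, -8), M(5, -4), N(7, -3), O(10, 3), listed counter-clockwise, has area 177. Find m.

Write out the shoelace sum; only the two edges meeting at K involve m:
2·Area = [((-6)·(-4) − m·8) + (m·(-8) − (-6)·(-4))] + 226
       = -16·m + 226 = 354
⇒ m = -8.

-8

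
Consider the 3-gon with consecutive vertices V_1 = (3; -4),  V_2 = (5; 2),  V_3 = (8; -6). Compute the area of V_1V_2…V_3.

17

Cross-terms: 26, -46, -14  ⇒  Σ = -34
Area = |Σ|/2 = 17.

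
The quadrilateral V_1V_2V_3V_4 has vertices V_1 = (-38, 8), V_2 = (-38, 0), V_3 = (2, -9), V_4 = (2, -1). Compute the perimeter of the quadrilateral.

98

|V_1V_2| = √((0)² + (-8)²) = √64 = 8
|V_2V_3| = √((40)² + (-9)²) = √1681 = 41
|V_3V_4| = √((0)² + (8)²) = √64 = 8
|V_4V_1| = √((-40)² + (9)²) = √1681 = 41
Perimeter = 8 + 41 + 8 + 41 = 98.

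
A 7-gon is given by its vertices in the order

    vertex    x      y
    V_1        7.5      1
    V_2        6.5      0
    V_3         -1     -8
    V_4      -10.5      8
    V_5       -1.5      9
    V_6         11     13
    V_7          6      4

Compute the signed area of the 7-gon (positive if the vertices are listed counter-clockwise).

Apply the shoelace (surveyor's) formula: 2A = Σ (x_i·y_{i+1} − x_{i+1}·y_i), indices taken mod 7.
Cross-terms: -6.5, -52, -92, -82.5, -118.5, -34, -24  ⇒  Σ = -409.5
Signed area = Σ/2 = -204.75 (negative ⇒ clockwise traversal).

-204.75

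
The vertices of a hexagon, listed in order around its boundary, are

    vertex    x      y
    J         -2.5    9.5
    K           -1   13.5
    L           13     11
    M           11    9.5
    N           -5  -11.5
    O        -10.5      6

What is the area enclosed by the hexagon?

261.375

Σ = (-24.25) + (-186.5) + (2.5) + (-79) + (-150.75) + (-84.75) = -522.75
Area = |Σ|/2 = 261.375.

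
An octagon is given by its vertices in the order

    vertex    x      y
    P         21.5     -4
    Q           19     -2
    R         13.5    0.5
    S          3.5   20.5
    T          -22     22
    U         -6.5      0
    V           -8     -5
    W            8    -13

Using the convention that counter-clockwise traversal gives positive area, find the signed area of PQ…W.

Apply the surveyor's formula: 2A = Σ (x_i·y_{i+1} − x_{i+1}·y_i), indices taken mod 8.
Σ = (33) + (36.5) + (275) + (528) + (143) + (32.5) + (144) + (247.5) = 1439.5
Signed area = Σ/2 = 719.75 (positive ⇒ counter-clockwise traversal).

719.75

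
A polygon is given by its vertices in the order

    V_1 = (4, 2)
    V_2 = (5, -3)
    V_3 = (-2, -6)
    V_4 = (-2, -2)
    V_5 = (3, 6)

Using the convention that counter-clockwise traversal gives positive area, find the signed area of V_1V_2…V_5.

-45

Apply the shoelace formula: 2A = Σ (x_i·y_{i+1} − x_{i+1}·y_i), indices taken mod 5.
V_1→V_2: (4)(-3) − (5)(2) = -22
V_2→V_3: (5)(-6) − (-2)(-3) = -36
V_3→V_4: (-2)(-2) − (-2)(-6) = -8
V_4→V_5: (-2)(6) − (3)(-2) = -6
V_5→V_1: (3)(2) − (4)(6) = -18
Σ = -90
Signed area = Σ/2 = -45 (negative ⇒ clockwise traversal).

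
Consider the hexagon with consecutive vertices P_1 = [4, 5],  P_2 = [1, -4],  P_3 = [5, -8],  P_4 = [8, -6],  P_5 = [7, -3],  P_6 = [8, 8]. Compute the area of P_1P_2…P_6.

65.5

P_1→P_2: (4)(-4) − (1)(5) = -21
P_2→P_3: (1)(-8) − (5)(-4) = 12
P_3→P_4: (5)(-6) − (8)(-8) = 34
P_4→P_5: (8)(-3) − (7)(-6) = 18
P_5→P_6: (7)(8) − (8)(-3) = 80
P_6→P_1: (8)(5) − (4)(8) = 8
Σ = 131
Area = |Σ|/2 = 65.5.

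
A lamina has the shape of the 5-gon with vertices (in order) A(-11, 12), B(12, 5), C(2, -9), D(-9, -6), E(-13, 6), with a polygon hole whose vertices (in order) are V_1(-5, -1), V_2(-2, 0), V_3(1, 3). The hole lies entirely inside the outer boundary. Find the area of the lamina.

313

Outer boundary:
Cross-terms: -199, -118, -93, -132, -90  ⇒  Σ = -632
Area = |Σ|/2 = 316.
Hole:
Apply Gauss's area formula: 2A = Σ (x_i·y_{i+1} − x_{i+1}·y_i), indices taken mod 3.
V_1→V_2: (-5)(0) − (-2)(-1) = -2
V_2→V_3: (-2)(3) − (1)(0) = -6
V_3→V_1: (1)(-1) − (-5)(3) = 14
Σ = 6
Area = |Σ|/2 = 3.
Net area = 316 − 3 = 313.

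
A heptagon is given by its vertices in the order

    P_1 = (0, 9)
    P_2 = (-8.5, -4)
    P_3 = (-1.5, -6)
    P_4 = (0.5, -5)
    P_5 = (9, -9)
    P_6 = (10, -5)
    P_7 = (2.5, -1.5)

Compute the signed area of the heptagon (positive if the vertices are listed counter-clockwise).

118.75

Apply the shoelace (surveyor's) formula: 2A = Σ (x_i·y_{i+1} − x_{i+1}·y_i), indices taken mod 7.
Σ = (76.5) + (45) + (10.5) + (40.5) + (45) + (-2.5) + (22.5) = 237.5
Signed area = Σ/2 = 118.75 (positive ⇒ counter-clockwise traversal).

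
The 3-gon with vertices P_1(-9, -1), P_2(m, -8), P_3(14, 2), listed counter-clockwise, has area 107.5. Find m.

The doubled signed area Σ (x_i y_{i+1} − x_{i+1} y_i) is linear in m.
With m=0 it equals 188; the coefficient of m is 3 (from the two edges through P_2).
So 3·m + 188 = 2·107.5 = 215 ⇒ m = 9.

9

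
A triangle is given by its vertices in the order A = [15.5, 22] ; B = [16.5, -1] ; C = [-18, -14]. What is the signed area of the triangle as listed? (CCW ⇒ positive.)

Apply Gauss's area formula: 2A = Σ (x_i·y_{i+1} − x_{i+1}·y_i), indices taken mod 3.
A→B: (15.5)(-1) − (16.5)(22) = -378.5
B→C: (16.5)(-14) − (-18)(-1) = -249
C→A: (-18)(22) − (15.5)(-14) = -179
Σ = -806.5
Signed area = Σ/2 = -403.25 (negative ⇒ clockwise traversal).

-403.25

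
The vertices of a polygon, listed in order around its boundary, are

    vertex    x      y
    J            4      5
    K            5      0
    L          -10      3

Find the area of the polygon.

36

J→K: (4)(0) − (5)(5) = -25
K→L: (5)(3) − (-10)(0) = 15
L→J: (-10)(5) − (4)(3) = -62
Σ = -72
Area = |Σ|/2 = 36.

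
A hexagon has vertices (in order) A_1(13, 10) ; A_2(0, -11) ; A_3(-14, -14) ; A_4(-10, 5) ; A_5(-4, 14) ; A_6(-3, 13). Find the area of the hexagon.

418

A_1→A_2: (13)(-11) − (0)(10) = -143
A_2→A_3: (0)(-14) − (-14)(-11) = -154
A_3→A_4: (-14)(5) − (-10)(-14) = -210
A_4→A_5: (-10)(14) − (-4)(5) = -120
A_5→A_6: (-4)(13) − (-3)(14) = -10
A_6→A_1: (-3)(10) − (13)(13) = -199
Σ = -836
Area = |Σ|/2 = 418.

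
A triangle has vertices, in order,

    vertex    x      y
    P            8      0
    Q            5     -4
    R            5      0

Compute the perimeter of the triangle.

|PQ| = √((-3)² + (-4)²) = √25 = 5
|QR| = √((0)² + (4)²) = √16 = 4
|RP| = √((3)² + (0)²) = √9 = 3
Perimeter = 5 + 4 + 3 = 12.

12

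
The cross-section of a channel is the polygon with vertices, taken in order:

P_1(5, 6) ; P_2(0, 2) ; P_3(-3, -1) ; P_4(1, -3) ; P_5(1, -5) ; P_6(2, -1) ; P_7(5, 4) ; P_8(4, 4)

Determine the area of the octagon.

27

Σ = (10) + (6) + (10) + (-2) + (9) + (13) + (4) + (4) = 54
Area = |Σ|/2 = 27.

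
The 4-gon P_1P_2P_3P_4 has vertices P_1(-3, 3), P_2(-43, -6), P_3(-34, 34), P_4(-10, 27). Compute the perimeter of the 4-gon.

132

|P_1P_2| = √((-40)² + (-9)²) = √1681 = 41
|P_2P_3| = √((9)² + (40)²) = √1681 = 41
|P_3P_4| = √((24)² + (-7)²) = √625 = 25
|P_4P_1| = √((7)² + (-24)²) = √625 = 25
Perimeter = 41 + 41 + 25 + 25 = 132.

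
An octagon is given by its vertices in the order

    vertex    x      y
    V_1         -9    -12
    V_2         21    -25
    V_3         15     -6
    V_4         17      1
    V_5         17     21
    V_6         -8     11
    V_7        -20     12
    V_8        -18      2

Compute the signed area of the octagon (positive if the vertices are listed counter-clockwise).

Apply the shoelace (surveyor's) formula: 2A = Σ (x_i·y_{i+1} − x_{i+1}·y_i), indices taken mod 8.
Σ = (477) + (249) + (117) + (340) + (355) + (124) + (176) + (234) = 2072
Signed area = Σ/2 = 1036 (positive ⇒ counter-clockwise traversal).

1036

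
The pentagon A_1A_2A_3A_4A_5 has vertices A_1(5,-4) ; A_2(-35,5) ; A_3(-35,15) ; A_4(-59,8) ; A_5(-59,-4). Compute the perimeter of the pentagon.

|A_1A_2| = √((-40)² + (9)²) = √1681 = 41
|A_2A_3| = √((0)² + (10)²) = √100 = 10
|A_3A_4| = √((-24)² + (-7)²) = √625 = 25
|A_4A_5| = √((0)² + (-12)²) = √144 = 12
|A_5A_1| = √((64)² + (0)²) = √4096 = 64
Perimeter = 41 + 10 + 25 + 12 + 64 = 152.

152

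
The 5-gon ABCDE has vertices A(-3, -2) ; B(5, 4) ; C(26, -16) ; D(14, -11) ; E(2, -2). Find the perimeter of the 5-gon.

|AB| = √((8)² + (6)²) = √100 = 10
|BC| = √((21)² + (-20)²) = √841 = 29
|CD| = √((-12)² + (5)²) = √169 = 13
|DE| = √((-12)² + (9)²) = √225 = 15
|EA| = √((-5)² + (0)²) = √25 = 5
Perimeter = 10 + 29 + 13 + 15 + 5 = 72.

72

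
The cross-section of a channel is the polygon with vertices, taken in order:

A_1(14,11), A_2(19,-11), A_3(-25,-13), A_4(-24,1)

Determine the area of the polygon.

750

Apply the shoelace formula: 2A = Σ (x_i·y_{i+1} − x_{i+1}·y_i), indices taken mod 4.
Σ = (-363) + (-522) + (-337) + (-278) = -1500
Area = |Σ|/2 = 750.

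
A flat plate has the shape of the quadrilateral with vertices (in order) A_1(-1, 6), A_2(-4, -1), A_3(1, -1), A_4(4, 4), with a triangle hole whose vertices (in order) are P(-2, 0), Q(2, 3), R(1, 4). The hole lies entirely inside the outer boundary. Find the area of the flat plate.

Outer boundary:
Apply the shoelace formula: 2A = Σ (x_i·y_{i+1} − x_{i+1}·y_i), indices taken mod 4.
A_1→A_2: (-1)(-1) − (-4)(6) = 25
A_2→A_3: (-4)(-1) − (1)(-1) = 5
A_3→A_4: (1)(4) − (4)(-1) = 8
A_4→A_1: (4)(6) − (-1)(4) = 28
Σ = 66
Area = |Σ|/2 = 33.
Hole:
Cross-terms: -6, 5, 8  ⇒  Σ = 7
Area = |Σ|/2 = 3.5.
Net area = 33 − 3.5 = 29.5.

29.5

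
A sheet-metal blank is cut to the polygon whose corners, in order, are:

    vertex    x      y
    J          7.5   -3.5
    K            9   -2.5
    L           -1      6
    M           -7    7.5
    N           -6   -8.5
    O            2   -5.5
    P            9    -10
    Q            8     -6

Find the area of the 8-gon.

J→K: (7.5)(-2.5) − (9)(-3.5) = 12.75
K→L: (9)(6) − (-1)(-2.5) = 51.5
L→M: (-1)(7.5) − (-7)(6) = 34.5
M→N: (-7)(-8.5) − (-6)(7.5) = 104.5
N→O: (-6)(-5.5) − (2)(-8.5) = 50
O→P: (2)(-10) − (9)(-5.5) = 29.5
P→Q: (9)(-6) − (8)(-10) = 26
Q→J: (8)(-3.5) − (7.5)(-6) = 17
Σ = 325.75
Area = |Σ|/2 = 162.875.

162.875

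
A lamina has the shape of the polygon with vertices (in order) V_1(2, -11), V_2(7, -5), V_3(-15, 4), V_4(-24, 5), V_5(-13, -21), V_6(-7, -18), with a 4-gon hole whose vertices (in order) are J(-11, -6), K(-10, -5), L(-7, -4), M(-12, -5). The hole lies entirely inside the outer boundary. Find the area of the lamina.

Outer boundary:
Apply the shoelace formula: 2A = Σ (x_i·y_{i+1} − x_{i+1}·y_i), indices taken mod 6.
Cross-terms: 67, -47, 21, 569, 87, 113  ⇒  Σ = 810
Area = |Σ|/2 = 405.
Hole:
Σ = (-5) + (5) + (-13) + (17) = 4
Area = |Σ|/2 = 2.
Net area = 405 − 2 = 403.

403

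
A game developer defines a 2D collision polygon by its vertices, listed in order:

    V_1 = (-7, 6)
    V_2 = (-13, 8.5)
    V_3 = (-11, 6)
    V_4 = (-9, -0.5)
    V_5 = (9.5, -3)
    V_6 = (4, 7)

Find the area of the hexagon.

Apply the surveyor's formula: 2A = Σ (x_i·y_{i+1} − x_{i+1}·y_i), indices taken mod 6.
V_1→V_2: (-7)(8.5) − (-13)(6) = 18.5
V_2→V_3: (-13)(6) − (-11)(8.5) = 15.5
V_3→V_4: (-11)(-0.5) − (-9)(6) = 59.5
V_4→V_5: (-9)(-3) − (9.5)(-0.5) = 31.75
V_5→V_6: (9.5)(7) − (4)(-3) = 78.5
V_6→V_1: (4)(6) − (-7)(7) = 73
Σ = 276.75
Area = |Σ|/2 = 138.375.

138.375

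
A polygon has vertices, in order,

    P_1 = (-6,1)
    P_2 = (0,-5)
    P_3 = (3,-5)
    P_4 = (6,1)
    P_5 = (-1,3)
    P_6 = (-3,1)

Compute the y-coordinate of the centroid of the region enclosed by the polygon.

-8/9

Apply the shoelace formula. First the cross-terms c_i = x_i·y_{i+1} − x_{i+1}·y_i:
  30, 15, 33, 19, 8, 3  ⇒  2A = 108, A = 54.
Then Σ (y_i + y_{i+1})·c_i = -288, so ȳ = -288 / (6·54) = -8/9.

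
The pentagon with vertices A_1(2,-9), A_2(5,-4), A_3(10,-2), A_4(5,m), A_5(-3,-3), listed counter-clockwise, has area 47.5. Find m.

0

Write out the shoelace sum; only the two edges meeting at A_4 involve m:
2·Area = [(10·m − 5·(-2)) + (5·(-3) − (-3)·m)] + 100
       = 13·m + 95 = 95
⇒ m = 0.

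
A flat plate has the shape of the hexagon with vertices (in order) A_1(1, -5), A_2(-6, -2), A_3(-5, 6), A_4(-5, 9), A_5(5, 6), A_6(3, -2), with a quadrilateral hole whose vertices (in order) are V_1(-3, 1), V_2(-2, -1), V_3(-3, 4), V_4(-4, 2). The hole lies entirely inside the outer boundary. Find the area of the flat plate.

101.5

Outer boundary:
Cross-terms: -32, -46, -15, -75, -28, -13  ⇒  Σ = -209
Area = |Σ|/2 = 104.5.
Hole:
Σ = (5) + (-11) + (10) + (2) = 6
Area = |Σ|/2 = 3.
Net area = 104.5 − 3 = 101.5.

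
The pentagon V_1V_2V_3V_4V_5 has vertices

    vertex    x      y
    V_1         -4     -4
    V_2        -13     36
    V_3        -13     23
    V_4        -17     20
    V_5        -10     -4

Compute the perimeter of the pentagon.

|V_1V_2| = √((-9)² + (40)²) = √1681 = 41
|V_2V_3| = √((0)² + (-13)²) = √169 = 13
|V_3V_4| = √((-4)² + (-3)²) = √25 = 5
|V_4V_5| = √((7)² + (-24)²) = √625 = 25
|V_5V_1| = √((6)² + (0)²) = √36 = 6
Perimeter = 41 + 13 + 5 + 25 + 6 = 90.

90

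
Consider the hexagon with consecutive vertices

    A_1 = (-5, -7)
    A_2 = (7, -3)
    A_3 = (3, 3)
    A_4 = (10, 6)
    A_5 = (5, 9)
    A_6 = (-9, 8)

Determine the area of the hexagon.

183

Apply the shoelace (surveyor's) formula: 2A = Σ (x_i·y_{i+1} − x_{i+1}·y_i), indices taken mod 6.
Σ = (64) + (30) + (-12) + (60) + (121) + (103) = 366
Area = |Σ|/2 = 183.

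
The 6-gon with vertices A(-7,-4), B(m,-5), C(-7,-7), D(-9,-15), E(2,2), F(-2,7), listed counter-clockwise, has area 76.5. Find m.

Write out the shoelace sum; only the two edges meeting at B involve m:
2·Area = [((-7)·(-5) − m·(-4)) + (m·(-7) − (-7)·(-5))] + 129
       = -3·m + 129 = 153
⇒ m = -8.

-8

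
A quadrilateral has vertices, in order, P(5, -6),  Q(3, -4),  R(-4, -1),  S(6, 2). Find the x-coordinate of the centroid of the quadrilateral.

Apply the shoelace (surveyor's) formula. First the cross-terms c_i = x_i·y_{i+1} − x_{i+1}·y_i:
  -2, -19, -2, -46  ⇒  2A = -69, A = -34.5.
Then Σ (x_i + x_{i+1})·c_i = -507, so x̄ = -507 / (6·(-34.5)) = 169/69.

169/69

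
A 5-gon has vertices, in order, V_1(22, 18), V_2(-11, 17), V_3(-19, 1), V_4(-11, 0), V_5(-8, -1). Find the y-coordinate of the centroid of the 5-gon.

Apply the shoelace formula. First the cross-terms c_i = x_i·y_{i+1} − x_{i+1}·y_i:
  572, 312, 11, 11, -122  ⇒  2A = 784, A = 392.
Then Σ (y_i + y_{i+1})·c_i = 23562, so ȳ = 23562 / (6·392) = 561/56.

561/56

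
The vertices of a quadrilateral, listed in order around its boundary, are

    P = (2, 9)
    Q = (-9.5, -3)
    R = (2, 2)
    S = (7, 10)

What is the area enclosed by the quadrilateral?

Cross-terms: 79.5, -13, 6, 43  ⇒  Σ = 115.5
Area = |Σ|/2 = 57.75.

57.75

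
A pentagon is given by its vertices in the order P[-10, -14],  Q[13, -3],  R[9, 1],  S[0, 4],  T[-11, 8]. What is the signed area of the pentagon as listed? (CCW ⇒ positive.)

Apply the shoelace formula: 2A = Σ (x_i·y_{i+1} − x_{i+1}·y_i), indices taken mod 5.
Σ = (212) + (40) + (36) + (44) + (234) = 566
Signed area = Σ/2 = 283 (positive ⇒ counter-clockwise traversal).

283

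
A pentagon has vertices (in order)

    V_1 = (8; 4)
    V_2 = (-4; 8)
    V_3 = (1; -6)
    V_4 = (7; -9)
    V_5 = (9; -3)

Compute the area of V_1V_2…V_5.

124.5

V_1→V_2: (8)(8) − (-4)(4) = 80
V_2→V_3: (-4)(-6) − (1)(8) = 16
V_3→V_4: (1)(-9) − (7)(-6) = 33
V_4→V_5: (7)(-3) − (9)(-9) = 60
V_5→V_1: (9)(4) − (8)(-3) = 60
Σ = 249
Area = |Σ|/2 = 124.5.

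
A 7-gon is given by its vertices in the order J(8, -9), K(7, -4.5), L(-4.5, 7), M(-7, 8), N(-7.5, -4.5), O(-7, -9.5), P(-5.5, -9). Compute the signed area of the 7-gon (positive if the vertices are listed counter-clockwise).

166.125

Apply the surveyor's formula: 2A = Σ (x_i·y_{i+1} − x_{i+1}·y_i), indices taken mod 7.
Σ = (27) + (28.75) + (13) + (91.5) + (39.75) + (10.75) + (121.5) = 332.25
Signed area = Σ/2 = 166.125 (positive ⇒ counter-clockwise traversal).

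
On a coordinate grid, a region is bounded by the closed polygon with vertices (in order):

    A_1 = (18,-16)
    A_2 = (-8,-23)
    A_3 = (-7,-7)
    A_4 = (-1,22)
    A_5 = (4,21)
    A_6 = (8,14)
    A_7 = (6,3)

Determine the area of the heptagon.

Cross-terms: -542, -105, -161, -109, -112, -60, -150  ⇒  Σ = -1239
Area = |Σ|/2 = 619.5.

619.5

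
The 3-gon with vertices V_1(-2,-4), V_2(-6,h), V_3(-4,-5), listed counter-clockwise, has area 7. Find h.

Write out the shoelace sum; only the two edges meeting at V_2 involve h:
2·Area = [((-2)·h − (-6)·(-4)) + ((-6)·(-5) − (-4)·h)] + 6
       = 2·h + 12 = 14
⇒ h = 1.

1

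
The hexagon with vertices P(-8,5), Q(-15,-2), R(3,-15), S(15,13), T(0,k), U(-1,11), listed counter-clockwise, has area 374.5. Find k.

5

The doubled signed area Σ (x_i y_{i+1} − x_{i+1} y_i) is linear in k.
With k=0 it equals 669; the coefficient of k is 16 (from the two edges through T).
So 16·k + 669 = 2·374.5 = 749 ⇒ k = 5.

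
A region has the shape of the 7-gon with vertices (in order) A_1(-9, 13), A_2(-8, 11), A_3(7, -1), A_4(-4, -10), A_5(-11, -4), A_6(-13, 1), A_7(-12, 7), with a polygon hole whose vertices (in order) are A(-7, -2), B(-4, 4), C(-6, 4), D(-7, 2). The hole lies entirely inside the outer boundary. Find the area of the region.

Outer boundary:
Σ = (5) + (-69) + (-74) + (-94) + (-63) + (-79) + (-93) = -467
Area = |Σ|/2 = 233.5.
Hole:
Apply the shoelace formula: 2A = Σ (x_i·y_{i+1} − x_{i+1}·y_i), indices taken mod 4.
Cross-terms: -36, 8, 16, 28  ⇒  Σ = 16
Area = |Σ|/2 = 8.
Net area = 233.5 − 8 = 225.5.

225.5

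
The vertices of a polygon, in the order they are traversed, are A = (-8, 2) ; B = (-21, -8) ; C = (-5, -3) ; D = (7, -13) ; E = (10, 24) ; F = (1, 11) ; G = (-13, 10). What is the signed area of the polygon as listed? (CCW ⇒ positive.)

Apply the shoelace formula: 2A = Σ (x_i·y_{i+1} − x_{i+1}·y_i), indices taken mod 7.
Cross-terms: 106, 23, 86, 298, 86, 153, 54  ⇒  Σ = 806
Signed area = Σ/2 = 403 (positive ⇒ counter-clockwise traversal).

403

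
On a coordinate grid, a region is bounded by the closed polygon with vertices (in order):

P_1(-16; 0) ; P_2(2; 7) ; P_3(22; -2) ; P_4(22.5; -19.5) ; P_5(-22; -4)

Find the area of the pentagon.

618.5

Cross-terms: -112, -158, -384, -519, -64  ⇒  Σ = -1237
Area = |Σ|/2 = 618.5.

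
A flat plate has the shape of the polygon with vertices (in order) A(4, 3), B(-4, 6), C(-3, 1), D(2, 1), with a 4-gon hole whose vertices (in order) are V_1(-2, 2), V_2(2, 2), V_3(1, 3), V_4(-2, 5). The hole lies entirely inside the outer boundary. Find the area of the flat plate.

Outer boundary:
Apply Gauss's area formula: 2A = Σ (x_i·y_{i+1} − x_{i+1}·y_i), indices taken mod 4.
Σ = (36) + (14) + (-5) + (2) = 47
Area = |Σ|/2 = 23.5.
Hole:
Apply the shoelace formula: 2A = Σ (x_i·y_{i+1} − x_{i+1}·y_i), indices taken mod 4.
Σ = (-8) + (4) + (11) + (6) = 13
Area = |Σ|/2 = 6.5.
Net area = 23.5 − 6.5 = 17.

17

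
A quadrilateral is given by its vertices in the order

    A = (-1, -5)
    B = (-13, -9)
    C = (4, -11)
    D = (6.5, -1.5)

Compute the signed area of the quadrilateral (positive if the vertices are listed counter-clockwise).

Apply the shoelace (surveyor's) formula: 2A = Σ (x_i·y_{i+1} − x_{i+1}·y_i), indices taken mod 4.
Σ = (-56) + (179) + (65.5) + (-34) = 154.5
Signed area = Σ/2 = 77.25 (positive ⇒ counter-clockwise traversal).

77.25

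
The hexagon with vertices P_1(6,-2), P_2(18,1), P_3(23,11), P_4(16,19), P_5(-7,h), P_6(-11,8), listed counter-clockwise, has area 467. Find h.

Write out the shoelace sum; only the two edges meeting at P_5 involve h:
2·Area = [(16·h − (-7)·19) + ((-7)·8 − (-11)·h)] + 452
       = 27·h + 529 = 934
⇒ h = 15.

15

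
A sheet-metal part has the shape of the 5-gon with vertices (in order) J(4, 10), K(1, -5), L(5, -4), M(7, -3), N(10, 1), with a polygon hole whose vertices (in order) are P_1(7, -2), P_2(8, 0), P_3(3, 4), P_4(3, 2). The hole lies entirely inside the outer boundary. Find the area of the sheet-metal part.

Outer boundary:
Σ = (-30) + (21) + (13) + (37) + (96) = 137
Area = |Σ|/2 = 68.5.
Hole:
Σ = (16) + (32) + (-6) + (-20) = 22
Area = |Σ|/2 = 11.
Net area = 68.5 − 11 = 57.5.

57.5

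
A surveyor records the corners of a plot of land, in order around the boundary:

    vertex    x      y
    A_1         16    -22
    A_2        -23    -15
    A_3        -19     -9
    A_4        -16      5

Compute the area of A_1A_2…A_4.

395.5

Apply Gauss's area formula: 2A = Σ (x_i·y_{i+1} − x_{i+1}·y_i), indices taken mod 4.
Σ = (-746) + (-78) + (-239) + (272) = -791
Area = |Σ|/2 = 395.5.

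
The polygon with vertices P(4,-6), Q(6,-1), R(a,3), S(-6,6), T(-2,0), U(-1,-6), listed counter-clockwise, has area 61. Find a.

Write out the shoelace sum; only the two edges meeting at R involve a:
2·Area = [(6·3 − a·(-1)) + (a·6 − (-6)·3)] + 86
       = 7·a + 122 = 122
⇒ a = 0.

0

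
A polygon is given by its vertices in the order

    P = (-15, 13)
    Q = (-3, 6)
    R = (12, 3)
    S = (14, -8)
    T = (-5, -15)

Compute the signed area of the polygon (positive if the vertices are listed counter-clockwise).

-405

Apply the shoelace formula: 2A = Σ (x_i·y_{i+1} − x_{i+1}·y_i), indices taken mod 5.
Σ = (-51) + (-81) + (-138) + (-250) + (-290) = -810
Signed area = Σ/2 = -405 (negative ⇒ clockwise traversal).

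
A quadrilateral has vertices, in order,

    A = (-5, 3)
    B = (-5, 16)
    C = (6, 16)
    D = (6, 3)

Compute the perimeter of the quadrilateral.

48

|AB| = √((0)² + (13)²) = √169 = 13
|BC| = √((11)² + (0)²) = √121 = 11
|CD| = √((0)² + (-13)²) = √169 = 13
|DA| = √((-11)² + (0)²) = √121 = 11
Perimeter = 13 + 11 + 13 + 11 = 48.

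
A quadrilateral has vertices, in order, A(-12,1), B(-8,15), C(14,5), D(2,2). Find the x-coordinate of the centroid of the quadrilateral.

Apply the surveyor's formula. First the cross-terms c_i = x_i·y_{i+1} − x_{i+1}·y_i:
  -172, -250, 18, 26  ⇒  2A = -378, A = -189.
Then Σ (x_i + x_{i+1})·c_i = 1968, so x̄ = 1968 / (6·(-189)) = -328/189.

-328/189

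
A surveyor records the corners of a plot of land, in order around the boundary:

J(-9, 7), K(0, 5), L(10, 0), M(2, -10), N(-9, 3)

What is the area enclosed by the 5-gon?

157.5

Apply the shoelace formula: 2A = Σ (x_i·y_{i+1} − x_{i+1}·y_i), indices taken mod 5.
Cross-terms: -45, -50, -100, -84, -36  ⇒  Σ = -315
Area = |Σ|/2 = 157.5.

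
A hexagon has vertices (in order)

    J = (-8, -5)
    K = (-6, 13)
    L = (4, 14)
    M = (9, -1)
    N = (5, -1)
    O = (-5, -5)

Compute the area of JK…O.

224.5

Apply Gauss's area formula: 2A = Σ (x_i·y_{i+1} − x_{i+1}·y_i), indices taken mod 6.
Cross-terms: -134, -136, -130, -4, -30, -15  ⇒  Σ = -449
Area = |Σ|/2 = 224.5.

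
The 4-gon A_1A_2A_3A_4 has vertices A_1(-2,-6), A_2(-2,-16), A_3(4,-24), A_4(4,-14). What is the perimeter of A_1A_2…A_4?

40

|A_1A_2| = √((0)² + (-10)²) = √100 = 10
|A_2A_3| = √((6)² + (-8)²) = √100 = 10
|A_3A_4| = √((0)² + (10)²) = √100 = 10
|A_4A_1| = √((-6)² + (8)²) = √100 = 10
Perimeter = 10 + 10 + 10 + 10 = 40.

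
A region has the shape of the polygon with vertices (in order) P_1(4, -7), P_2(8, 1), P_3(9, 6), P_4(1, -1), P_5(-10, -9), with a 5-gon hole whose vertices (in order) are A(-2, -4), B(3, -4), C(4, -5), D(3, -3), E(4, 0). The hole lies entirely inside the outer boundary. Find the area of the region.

75.5

Outer boundary:
Σ = (60) + (39) + (-15) + (-19) + (106) = 171
Area = |Σ|/2 = 85.5.
Hole:
Apply Gauss's area formula: 2A = Σ (x_i·y_{i+1} − x_{i+1}·y_i), indices taken mod 5.
Σ = (20) + (1) + (3) + (12) + (-16) = 20
Area = |Σ|/2 = 10.
Net area = 85.5 − 10 = 75.5.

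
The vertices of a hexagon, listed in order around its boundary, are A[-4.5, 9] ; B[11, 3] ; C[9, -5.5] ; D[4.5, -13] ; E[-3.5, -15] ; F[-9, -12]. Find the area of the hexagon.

Σ = (-112.5) + (-87.5) + (-92.25) + (-113) + (-93) + (-135) = -633.25
Area = |Σ|/2 = 316.625.

316.625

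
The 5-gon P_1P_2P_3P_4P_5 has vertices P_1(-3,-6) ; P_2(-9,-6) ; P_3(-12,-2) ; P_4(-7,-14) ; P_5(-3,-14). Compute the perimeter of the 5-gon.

36

|P_1P_2| = √((-6)² + (0)²) = √36 = 6
|P_2P_3| = √((-3)² + (4)²) = √25 = 5
|P_3P_4| = √((5)² + (-12)²) = √169 = 13
|P_4P_5| = √((4)² + (0)²) = √16 = 4
|P_5P_1| = √((0)² + (8)²) = √64 = 8
Perimeter = 6 + 5 + 13 + 4 + 8 = 36.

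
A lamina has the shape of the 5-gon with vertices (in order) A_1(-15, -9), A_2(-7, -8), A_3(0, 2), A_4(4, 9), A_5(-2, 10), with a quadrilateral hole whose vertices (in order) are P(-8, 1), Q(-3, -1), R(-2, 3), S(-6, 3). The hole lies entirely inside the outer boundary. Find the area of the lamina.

115.5

Outer boundary:
Apply the surveyor's formula: 2A = Σ (x_i·y_{i+1} − x_{i+1}·y_i), indices taken mod 5.
Cross-terms: 57, -14, -8, 58, 168  ⇒  Σ = 261
Area = |Σ|/2 = 130.5.
Hole:
Σ = (11) + (-11) + (12) + (18) = 30
Area = |Σ|/2 = 15.
Net area = 130.5 − 15 = 115.5.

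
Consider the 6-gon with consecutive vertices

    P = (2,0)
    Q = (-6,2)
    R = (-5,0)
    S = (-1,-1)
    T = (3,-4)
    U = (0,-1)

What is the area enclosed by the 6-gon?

12.5

Apply the shoelace formula: 2A = Σ (x_i·y_{i+1} − x_{i+1}·y_i), indices taken mod 6.
Σ = (4) + (10) + (5) + (7) + (-3) + (2) = 25
Area = |Σ|/2 = 12.5.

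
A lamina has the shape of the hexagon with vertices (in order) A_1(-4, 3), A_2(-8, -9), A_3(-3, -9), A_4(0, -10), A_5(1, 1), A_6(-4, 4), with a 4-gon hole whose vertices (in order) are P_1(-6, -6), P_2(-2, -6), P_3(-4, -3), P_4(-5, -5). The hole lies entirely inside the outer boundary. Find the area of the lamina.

73

Outer boundary:
Apply the surveyor's formula: 2A = Σ (x_i·y_{i+1} − x_{i+1}·y_i), indices taken mod 6.
A_1→A_2: (-4)(-9) − (-8)(3) = 60
A_2→A_3: (-8)(-9) − (-3)(-9) = 45
A_3→A_4: (-3)(-10) − (0)(-9) = 30
A_4→A_5: (0)(1) − (1)(-10) = 10
A_5→A_6: (1)(4) − (-4)(1) = 8
A_6→A_1: (-4)(3) − (-4)(4) = 4
Σ = 157
Area = |Σ|/2 = 78.5.
Hole:
Apply the shoelace (surveyor's) formula: 2A = Σ (x_i·y_{i+1} − x_{i+1}·y_i), indices taken mod 4.
Σ = (24) + (-18) + (5) + (0) = 11
Area = |Σ|/2 = 5.5.
Net area = 78.5 − 5.5 = 73.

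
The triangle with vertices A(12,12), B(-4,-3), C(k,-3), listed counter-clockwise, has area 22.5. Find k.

The doubled signed area Σ (x_i y_{i+1} − x_{i+1} y_i) is linear in k.
With k=0 it equals 60; the coefficient of k is 15 (from the two edges through C).
So 15·k + 60 = 2·22.5 = 45 ⇒ k = -1.

-1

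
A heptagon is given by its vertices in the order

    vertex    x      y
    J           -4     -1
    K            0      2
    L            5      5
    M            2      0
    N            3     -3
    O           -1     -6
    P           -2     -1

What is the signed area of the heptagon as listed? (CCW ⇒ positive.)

-34

Cross-terms: -8, -10, -10, -6, -21, -11, -2  ⇒  Σ = -68
Signed area = Σ/2 = -34 (negative ⇒ clockwise traversal).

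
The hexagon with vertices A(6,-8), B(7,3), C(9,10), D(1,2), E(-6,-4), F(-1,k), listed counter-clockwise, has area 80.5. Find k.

-2

Write out the shoelace sum; only the two edges meeting at F involve k:
2·Area = [((-6)·k − (-1)·(-4)) + ((-1)·(-8) − 6·k)] + 133
       = -12·k + 137 = 161
⇒ k = -2.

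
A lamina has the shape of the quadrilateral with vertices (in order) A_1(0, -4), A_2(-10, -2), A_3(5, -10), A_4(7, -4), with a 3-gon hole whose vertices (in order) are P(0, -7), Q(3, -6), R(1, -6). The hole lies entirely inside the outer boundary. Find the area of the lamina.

Outer boundary:
Apply the surveyor's formula: 2A = Σ (x_i·y_{i+1} − x_{i+1}·y_i), indices taken mod 4.
A_1→A_2: (0)(-2) − (-10)(-4) = -40
A_2→A_3: (-10)(-10) − (5)(-2) = 110
A_3→A_4: (5)(-4) − (7)(-10) = 50
A_4→A_1: (7)(-4) − (0)(-4) = -28
Σ = 92
Area = |Σ|/2 = 46.
Hole:
Apply Gauss's area formula: 2A = Σ (x_i·y_{i+1} − x_{i+1}·y_i), indices taken mod 3.
Σ = (21) + (-12) + (-7) = 2
Area = |Σ|/2 = 1.
Net area = 46 − 1 = 45.

45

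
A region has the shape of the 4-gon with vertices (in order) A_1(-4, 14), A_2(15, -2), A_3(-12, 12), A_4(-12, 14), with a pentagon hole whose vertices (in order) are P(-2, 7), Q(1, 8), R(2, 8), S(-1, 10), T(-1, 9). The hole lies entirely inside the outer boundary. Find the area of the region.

Outer boundary:
Apply Gauss's area formula: 2A = Σ (x_i·y_{i+1} − x_{i+1}·y_i), indices taken mod 4.
Cross-terms: -202, 156, -24, -112  ⇒  Σ = -182
Area = |Σ|/2 = 91.
Hole:
Apply the surveyor's formula: 2A = Σ (x_i·y_{i+1} − x_{i+1}·y_i), indices taken mod 5.
Σ = (-23) + (-8) + (28) + (1) + (11) = 9
Area = |Σ|/2 = 4.5.
Net area = 91 − 4.5 = 86.5.

86.5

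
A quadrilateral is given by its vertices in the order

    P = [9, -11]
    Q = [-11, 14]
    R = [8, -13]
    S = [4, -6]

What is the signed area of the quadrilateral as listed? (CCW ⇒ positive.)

25

Apply the surveyor's formula: 2A = Σ (x_i·y_{i+1} − x_{i+1}·y_i), indices taken mod 4.
P→Q: (9)(14) − (-11)(-11) = 5
Q→R: (-11)(-13) − (8)(14) = 31
R→S: (8)(-6) − (4)(-13) = 4
S→P: (4)(-11) − (9)(-6) = 10
Σ = 50
Signed area = Σ/2 = 25 (positive ⇒ counter-clockwise traversal).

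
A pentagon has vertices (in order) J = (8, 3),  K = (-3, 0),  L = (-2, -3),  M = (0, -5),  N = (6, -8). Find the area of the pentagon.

70

Apply the shoelace (surveyor's) formula: 2A = Σ (x_i·y_{i+1} − x_{i+1}·y_i), indices taken mod 5.
Σ = (9) + (9) + (10) + (30) + (82) = 140
Area = |Σ|/2 = 70.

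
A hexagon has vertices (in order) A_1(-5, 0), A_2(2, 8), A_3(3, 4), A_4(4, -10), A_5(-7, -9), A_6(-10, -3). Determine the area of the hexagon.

146

Apply the surveyor's formula: 2A = Σ (x_i·y_{i+1} − x_{i+1}·y_i), indices taken mod 6.
Σ = (-40) + (-16) + (-46) + (-106) + (-69) + (-15) = -292
Area = |Σ|/2 = 146.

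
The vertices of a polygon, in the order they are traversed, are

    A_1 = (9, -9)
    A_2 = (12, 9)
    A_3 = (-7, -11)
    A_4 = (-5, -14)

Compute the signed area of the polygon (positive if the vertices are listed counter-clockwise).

Cross-terms: 189, -69, 43, 171  ⇒  Σ = 334
Signed area = Σ/2 = 167 (positive ⇒ counter-clockwise traversal).

167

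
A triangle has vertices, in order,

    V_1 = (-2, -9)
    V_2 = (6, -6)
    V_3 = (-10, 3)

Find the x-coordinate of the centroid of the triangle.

Apply Gauss's area formula. First the cross-terms c_i = x_i·y_{i+1} − x_{i+1}·y_i:
  66, -42, 96  ⇒  2A = 120, A = 60.
Then Σ (x_i + x_{i+1})·c_i = -720, so x̄ = -720 / (6·60) = -2.

-2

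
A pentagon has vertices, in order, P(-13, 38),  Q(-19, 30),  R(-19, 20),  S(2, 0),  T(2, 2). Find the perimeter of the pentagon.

90

|PQ| = √((-6)² + (-8)²) = √100 = 10
|QR| = √((0)² + (-10)²) = √100 = 10
|RS| = √((21)² + (-20)²) = √841 = 29
|ST| = √((0)² + (2)²) = √4 = 2
|TP| = √((-15)² + (36)²) = √1521 = 39
Perimeter = 10 + 10 + 29 + 2 + 39 = 90.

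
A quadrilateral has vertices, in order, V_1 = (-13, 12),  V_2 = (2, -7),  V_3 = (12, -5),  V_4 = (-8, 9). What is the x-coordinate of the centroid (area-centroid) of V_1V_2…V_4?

Apply Gauss's area formula. First the cross-terms c_i = x_i·y_{i+1} − x_{i+1}·y_i:
  67, 74, 68, 21  ⇒  2A = 230, A = 115.
Then Σ (x_i + x_{i+1})·c_i = 130, so x̄ = 130 / (6·115) = 13/69.

13/69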